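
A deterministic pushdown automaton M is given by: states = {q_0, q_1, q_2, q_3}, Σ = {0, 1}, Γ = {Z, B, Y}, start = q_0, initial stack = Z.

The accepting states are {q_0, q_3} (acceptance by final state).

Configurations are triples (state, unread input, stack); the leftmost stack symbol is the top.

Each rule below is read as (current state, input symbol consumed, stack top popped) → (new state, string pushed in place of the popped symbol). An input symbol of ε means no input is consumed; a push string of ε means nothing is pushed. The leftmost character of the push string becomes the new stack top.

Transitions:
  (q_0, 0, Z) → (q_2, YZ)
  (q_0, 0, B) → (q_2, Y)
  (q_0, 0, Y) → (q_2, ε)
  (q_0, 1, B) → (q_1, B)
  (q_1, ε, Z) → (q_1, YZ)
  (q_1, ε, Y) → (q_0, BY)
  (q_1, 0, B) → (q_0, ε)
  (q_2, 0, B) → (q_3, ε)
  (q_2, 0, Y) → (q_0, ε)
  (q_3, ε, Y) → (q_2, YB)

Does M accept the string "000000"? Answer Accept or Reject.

Accept

(q_0, 000000, Z) ⊢ (q_2, 00000, YZ) ⊢ (q_0, 0000, Z) ⊢ (q_2, 000, YZ) ⊢ (q_0, 00, Z) ⊢ (q_2, 0, YZ) ⊢ (q_0, ε, Z)
All input consumed; state q_0 ∈ F.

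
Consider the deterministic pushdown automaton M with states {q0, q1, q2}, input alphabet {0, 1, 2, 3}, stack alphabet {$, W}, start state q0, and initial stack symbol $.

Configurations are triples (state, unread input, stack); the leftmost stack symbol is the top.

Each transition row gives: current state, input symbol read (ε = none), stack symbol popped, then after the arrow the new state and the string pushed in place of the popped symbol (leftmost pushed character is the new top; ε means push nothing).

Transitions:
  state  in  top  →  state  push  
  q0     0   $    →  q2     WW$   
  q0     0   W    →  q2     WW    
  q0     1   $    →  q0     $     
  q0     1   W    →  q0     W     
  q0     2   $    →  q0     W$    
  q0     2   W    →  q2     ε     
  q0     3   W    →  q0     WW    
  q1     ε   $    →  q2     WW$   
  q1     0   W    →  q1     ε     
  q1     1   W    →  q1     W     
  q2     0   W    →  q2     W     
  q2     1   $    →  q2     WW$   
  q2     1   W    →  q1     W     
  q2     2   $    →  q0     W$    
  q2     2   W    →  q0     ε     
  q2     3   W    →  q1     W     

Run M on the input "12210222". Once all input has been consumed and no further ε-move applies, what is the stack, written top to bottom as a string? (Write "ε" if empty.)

W$

(q0, 12210222, $)
  read 1, top $: go to q0, push $ → (q0, 2210222, $)
  read 2, top $: go to q0, push W$ → (q0, 210222, W$)
  read 2, top W: go to q2, push ε → (q2, 10222, $)
  read 1, top $: go to q2, push WW$ → (q2, 0222, WW$)
  read 0, top W: go to q2, push W → (q2, 222, WW$)
  read 2, top W: go to q0, push ε → (q0, 22, W$)
  read 2, top W: go to q2, push ε → (q2, 2, $)
  read 2, top $: go to q0, push W$ → (q0, ε, W$)
All input consumed in state q0 with stack W$.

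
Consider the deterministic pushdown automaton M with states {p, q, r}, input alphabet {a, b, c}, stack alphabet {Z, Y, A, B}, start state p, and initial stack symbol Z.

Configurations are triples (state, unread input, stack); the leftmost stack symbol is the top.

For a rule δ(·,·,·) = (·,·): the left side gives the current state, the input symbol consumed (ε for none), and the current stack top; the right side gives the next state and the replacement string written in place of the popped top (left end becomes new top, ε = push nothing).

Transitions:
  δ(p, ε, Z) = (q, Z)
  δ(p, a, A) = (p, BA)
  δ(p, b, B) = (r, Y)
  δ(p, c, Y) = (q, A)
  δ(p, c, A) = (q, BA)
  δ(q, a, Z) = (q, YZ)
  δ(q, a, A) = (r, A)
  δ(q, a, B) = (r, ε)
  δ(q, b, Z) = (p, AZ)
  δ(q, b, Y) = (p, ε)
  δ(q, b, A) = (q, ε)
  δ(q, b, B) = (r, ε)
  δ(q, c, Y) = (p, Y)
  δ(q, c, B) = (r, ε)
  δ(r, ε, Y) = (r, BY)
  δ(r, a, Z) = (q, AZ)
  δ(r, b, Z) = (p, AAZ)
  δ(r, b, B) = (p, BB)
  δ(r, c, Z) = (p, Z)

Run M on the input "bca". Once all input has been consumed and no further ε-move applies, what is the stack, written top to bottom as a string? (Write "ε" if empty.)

(p, bca, Z)
  ε-move, top Z: go to q, push Z → (q, bca, Z)
  read b, top Z: go to p, push AZ → (p, ca, AZ)
  read c, top A: go to q, push BA → (q, a, BAZ)
  read a, top B: go to r, push ε → (r, ε, AZ)
All input consumed in state r with stack AZ.

AZ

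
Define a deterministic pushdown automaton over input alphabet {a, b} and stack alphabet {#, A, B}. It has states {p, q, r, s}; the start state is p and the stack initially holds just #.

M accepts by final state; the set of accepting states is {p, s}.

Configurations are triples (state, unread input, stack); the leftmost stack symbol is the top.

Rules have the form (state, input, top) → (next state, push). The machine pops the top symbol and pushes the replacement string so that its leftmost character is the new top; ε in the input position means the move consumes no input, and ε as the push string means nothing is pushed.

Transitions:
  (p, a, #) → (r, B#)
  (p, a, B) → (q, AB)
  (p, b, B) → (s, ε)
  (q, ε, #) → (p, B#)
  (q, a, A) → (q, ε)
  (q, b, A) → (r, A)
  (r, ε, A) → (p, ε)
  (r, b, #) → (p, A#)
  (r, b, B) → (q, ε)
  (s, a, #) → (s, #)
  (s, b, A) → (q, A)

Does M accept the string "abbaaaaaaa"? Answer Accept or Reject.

Accept

(p, abbaaaaaaa, #) ⊢ (r, bbaaaaaaa, B#) ⊢ (q, baaaaaaa, #) ⊢ (p, baaaaaaa, B#) ⊢ (s, aaaaaaa, #) ⊢ (s, aaaaaa, #) ⊢ (s, aaaaa, #) ⊢ (s, aaaa, #) ⊢ (s, aaa, #) ⊢ (s, aa, #) ⊢ (s, a, #) ⊢ (s, ε, #)
All input consumed; state s ∈ F.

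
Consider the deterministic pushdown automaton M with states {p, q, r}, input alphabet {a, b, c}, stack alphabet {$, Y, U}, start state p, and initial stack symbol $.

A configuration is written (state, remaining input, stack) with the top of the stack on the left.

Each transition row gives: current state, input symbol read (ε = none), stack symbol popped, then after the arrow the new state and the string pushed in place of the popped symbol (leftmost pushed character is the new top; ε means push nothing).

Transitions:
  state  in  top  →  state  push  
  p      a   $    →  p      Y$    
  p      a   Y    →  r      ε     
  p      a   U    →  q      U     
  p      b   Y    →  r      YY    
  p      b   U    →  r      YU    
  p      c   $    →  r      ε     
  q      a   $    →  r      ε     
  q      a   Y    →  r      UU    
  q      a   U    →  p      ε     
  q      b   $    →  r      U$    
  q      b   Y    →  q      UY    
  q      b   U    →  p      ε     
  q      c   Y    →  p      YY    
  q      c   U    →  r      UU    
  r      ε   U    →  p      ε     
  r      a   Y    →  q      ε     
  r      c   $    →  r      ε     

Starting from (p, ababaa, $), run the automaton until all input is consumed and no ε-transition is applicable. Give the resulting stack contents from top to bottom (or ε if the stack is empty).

$

(p, ababaa, $) ⊢ (p, babaa, Y$) ⊢ (r, abaa, YY$) ⊢ (q, baa, Y$) ⊢ (q, aa, UY$) ⊢ (p, a, Y$) ⊢ (r, ε, $)
All input consumed in state r with stack $.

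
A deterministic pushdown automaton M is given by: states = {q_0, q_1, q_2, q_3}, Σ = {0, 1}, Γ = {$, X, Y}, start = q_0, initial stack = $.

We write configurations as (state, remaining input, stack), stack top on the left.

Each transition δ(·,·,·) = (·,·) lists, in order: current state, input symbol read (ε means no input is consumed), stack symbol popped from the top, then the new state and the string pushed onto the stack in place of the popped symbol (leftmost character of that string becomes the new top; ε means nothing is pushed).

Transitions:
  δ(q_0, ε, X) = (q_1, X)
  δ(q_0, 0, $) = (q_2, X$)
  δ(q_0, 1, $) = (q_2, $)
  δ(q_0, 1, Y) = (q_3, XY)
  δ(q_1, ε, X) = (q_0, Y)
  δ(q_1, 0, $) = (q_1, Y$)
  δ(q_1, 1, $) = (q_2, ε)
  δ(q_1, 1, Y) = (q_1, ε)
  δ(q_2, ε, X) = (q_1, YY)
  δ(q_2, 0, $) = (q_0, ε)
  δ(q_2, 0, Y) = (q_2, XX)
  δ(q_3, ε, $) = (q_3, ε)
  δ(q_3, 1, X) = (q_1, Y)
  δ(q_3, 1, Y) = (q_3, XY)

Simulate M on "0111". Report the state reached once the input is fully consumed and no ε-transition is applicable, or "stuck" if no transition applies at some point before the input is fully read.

(q_0, 0111, $)
  read 0, top $: go to q_2, push X$ → (q_2, 111, X$)
  ε-move, top X: go to q_1, push YY → (q_1, 111, YY$)
  read 1, top Y: go to q_1, push ε → (q_1, 11, Y$)
  read 1, top Y: go to q_1, push ε → (q_1, 1, $)
  read 1, top $: go to q_2, push ε → (q_2, ε, ε)
All input consumed; M is in state q_2.

q_2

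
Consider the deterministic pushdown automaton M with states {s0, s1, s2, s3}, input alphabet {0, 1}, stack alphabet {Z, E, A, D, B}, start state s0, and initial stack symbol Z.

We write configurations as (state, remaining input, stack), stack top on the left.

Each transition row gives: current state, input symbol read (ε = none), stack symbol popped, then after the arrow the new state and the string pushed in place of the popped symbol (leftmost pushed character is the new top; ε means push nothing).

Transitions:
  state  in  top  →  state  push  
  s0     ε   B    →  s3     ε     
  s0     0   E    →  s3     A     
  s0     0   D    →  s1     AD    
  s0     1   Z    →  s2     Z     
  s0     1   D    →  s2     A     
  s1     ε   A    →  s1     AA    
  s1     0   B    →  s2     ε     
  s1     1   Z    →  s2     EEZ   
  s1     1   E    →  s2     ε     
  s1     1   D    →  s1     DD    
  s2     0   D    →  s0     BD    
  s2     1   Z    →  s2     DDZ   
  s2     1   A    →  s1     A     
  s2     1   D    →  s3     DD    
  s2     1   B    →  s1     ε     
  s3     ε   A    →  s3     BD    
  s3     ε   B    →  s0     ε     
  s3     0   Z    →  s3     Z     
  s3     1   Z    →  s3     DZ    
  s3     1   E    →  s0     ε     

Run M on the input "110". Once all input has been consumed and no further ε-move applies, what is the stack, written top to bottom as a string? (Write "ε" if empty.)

DDZ

(s0, 110, Z)
  read 1, top Z: go to s2, push Z → (s2, 10, Z)
  read 1, top Z: go to s2, push DDZ → (s2, 0, DDZ)
  read 0, top D: go to s0, push BD → (s0, ε, BDDZ)
  ε-move, top B: go to s3, push ε → (s3, ε, DDZ)
All input consumed in state s3 with stack DDZ.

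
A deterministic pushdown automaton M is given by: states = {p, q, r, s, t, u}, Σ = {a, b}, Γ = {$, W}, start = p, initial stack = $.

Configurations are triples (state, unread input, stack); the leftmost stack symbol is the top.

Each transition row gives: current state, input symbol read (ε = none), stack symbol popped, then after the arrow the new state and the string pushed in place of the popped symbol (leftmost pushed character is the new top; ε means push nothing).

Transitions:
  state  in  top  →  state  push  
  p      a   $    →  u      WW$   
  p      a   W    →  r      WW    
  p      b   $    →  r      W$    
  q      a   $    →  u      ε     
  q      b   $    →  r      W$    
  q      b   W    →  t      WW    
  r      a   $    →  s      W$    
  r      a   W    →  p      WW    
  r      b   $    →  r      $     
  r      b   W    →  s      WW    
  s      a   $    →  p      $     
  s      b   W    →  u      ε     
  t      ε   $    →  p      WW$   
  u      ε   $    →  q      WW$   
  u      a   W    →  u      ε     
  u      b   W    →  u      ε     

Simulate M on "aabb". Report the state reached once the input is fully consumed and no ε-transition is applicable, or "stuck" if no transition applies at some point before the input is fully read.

t

(p, aabb, $) ⊢ (u, abb, WW$) ⊢ (u, bb, W$) ⊢ (u, b, $) ⊢ (q, b, WW$) ⊢ (t, ε, WWW$)
All input consumed; M is in state t.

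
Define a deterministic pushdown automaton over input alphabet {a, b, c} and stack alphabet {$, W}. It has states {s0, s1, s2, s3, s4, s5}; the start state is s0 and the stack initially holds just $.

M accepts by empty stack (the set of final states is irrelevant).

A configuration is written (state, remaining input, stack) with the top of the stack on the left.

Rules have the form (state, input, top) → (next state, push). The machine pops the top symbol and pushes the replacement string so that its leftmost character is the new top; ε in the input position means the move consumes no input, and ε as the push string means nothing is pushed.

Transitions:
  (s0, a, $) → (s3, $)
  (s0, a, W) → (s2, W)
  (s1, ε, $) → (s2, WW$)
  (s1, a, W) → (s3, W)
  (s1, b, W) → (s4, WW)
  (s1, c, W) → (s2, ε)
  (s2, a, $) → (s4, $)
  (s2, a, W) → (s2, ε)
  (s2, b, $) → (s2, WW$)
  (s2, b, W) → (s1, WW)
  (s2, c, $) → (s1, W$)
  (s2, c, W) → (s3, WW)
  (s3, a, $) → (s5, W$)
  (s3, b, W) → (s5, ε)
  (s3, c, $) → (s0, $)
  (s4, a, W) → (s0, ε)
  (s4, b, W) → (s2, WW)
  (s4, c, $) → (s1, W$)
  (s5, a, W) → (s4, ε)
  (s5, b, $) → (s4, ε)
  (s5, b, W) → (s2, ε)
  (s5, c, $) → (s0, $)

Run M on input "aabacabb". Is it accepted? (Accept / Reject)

(s0, aabacabb, $)
  read a, top $: go to s3, push $ → (s3, abacabb, $)
  read a, top $: go to s5, push W$ → (s5, bacabb, W$)
  read b, top W: go to s2, push ε → (s2, acabb, $)
  read a, top $: go to s4, push $ → (s4, cabb, $)
  read c, top $: go to s1, push W$ → (s1, abb, W$)
  read a, top W: go to s3, push W → (s3, bb, W$)
  read b, top W: go to s5, push ε → (s5, b, $)
  read b, top $: go to s4, push ε → (s4, ε, ε)
All input consumed and the stack is empty.

Accept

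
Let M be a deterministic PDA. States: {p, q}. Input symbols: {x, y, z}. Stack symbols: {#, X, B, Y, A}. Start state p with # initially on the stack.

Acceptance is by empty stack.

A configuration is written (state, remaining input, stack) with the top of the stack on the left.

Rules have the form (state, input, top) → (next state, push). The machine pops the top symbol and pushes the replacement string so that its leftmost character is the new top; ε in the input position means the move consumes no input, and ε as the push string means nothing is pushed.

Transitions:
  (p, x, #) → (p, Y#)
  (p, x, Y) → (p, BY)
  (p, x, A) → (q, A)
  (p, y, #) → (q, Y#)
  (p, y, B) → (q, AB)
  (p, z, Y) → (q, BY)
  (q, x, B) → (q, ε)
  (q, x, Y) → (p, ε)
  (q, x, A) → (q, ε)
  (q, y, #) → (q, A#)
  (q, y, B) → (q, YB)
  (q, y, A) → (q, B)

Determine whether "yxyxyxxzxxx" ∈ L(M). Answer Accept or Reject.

(p, yxyxyxxzxxx, #)
  read y, top #: go to q, push Y# → (q, xyxyxxzxxx, Y#)
  read x, top Y: go to p, push ε → (p, yxyxxzxxx, #)
  read y, top #: go to q, push Y# → (q, xyxxzxxx, Y#)
  read x, top Y: go to p, push ε → (p, yxxzxxx, #)
  read y, top #: go to q, push Y# → (q, xxzxxx, Y#)
  read x, top Y: go to p, push ε → (p, xzxxx, #)
  read x, top #: go to p, push Y# → (p, zxxx, Y#)
  read z, top Y: go to q, push BY → (q, xxx, BY#)
  read x, top B: go to q, push ε → (q, xx, Y#)
  read x, top Y: go to p, push ε → (p, x, #)
  read x, top #: go to p, push Y# → (p, ε, Y#)
All input consumed; stack is Y#, not empty, and no further ε-move applies.

Reject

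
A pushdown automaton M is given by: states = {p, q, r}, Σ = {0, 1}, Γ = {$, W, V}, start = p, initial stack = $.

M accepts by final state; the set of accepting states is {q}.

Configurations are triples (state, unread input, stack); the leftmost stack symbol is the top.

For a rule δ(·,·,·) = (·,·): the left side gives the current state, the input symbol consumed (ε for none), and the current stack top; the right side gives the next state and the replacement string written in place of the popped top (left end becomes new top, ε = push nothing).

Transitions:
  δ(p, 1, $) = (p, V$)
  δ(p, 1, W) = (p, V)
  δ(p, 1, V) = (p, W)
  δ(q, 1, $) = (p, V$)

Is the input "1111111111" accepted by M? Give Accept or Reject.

Reject

No computation consumes all input and reaches a final state.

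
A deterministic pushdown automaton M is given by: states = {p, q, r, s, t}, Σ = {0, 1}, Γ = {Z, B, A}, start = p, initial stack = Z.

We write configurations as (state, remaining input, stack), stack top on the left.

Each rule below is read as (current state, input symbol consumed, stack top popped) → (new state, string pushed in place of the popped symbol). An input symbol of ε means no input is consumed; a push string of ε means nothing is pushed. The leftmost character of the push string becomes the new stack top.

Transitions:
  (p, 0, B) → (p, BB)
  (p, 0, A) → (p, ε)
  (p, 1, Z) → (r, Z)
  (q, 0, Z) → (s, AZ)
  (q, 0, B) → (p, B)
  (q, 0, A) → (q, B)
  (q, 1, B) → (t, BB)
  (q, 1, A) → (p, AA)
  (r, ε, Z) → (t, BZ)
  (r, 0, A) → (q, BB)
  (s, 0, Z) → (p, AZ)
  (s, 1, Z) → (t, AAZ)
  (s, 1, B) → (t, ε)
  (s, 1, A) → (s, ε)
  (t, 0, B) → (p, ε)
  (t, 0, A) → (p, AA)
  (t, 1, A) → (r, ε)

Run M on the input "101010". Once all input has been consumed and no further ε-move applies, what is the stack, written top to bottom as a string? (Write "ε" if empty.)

(p, 101010, Z) ⊢ (r, 01010, Z) ⊢ (t, 01010, BZ) ⊢ (p, 1010, Z) ⊢ (r, 010, Z) ⊢ (t, 010, BZ) ⊢ (p, 10, Z) ⊢ (r, 0, Z) ⊢ (t, 0, BZ) ⊢ (p, ε, Z)
All input consumed in state p with stack Z.

Z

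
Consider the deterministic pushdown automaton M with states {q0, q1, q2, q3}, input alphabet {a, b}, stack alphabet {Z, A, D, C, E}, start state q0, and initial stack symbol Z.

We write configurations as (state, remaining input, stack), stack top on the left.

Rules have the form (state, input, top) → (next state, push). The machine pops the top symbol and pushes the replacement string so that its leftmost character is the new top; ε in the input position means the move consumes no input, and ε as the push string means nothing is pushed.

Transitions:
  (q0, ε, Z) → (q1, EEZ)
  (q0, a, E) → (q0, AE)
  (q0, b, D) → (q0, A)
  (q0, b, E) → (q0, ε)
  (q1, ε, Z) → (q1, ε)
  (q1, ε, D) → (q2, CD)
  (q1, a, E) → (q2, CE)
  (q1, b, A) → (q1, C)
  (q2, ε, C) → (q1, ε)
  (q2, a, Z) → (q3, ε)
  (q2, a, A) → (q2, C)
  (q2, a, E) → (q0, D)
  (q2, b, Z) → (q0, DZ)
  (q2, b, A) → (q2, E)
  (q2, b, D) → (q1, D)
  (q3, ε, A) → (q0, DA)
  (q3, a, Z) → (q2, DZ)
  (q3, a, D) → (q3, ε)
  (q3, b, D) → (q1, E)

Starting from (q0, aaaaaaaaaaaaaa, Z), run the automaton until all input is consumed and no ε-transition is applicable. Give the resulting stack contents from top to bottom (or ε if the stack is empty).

EEZ

(q0, aaaaaaaaaaaaaa, Z) ⊢ (q1, aaaaaaaaaaaaaa, EEZ) ⊢ (q2, aaaaaaaaaaaaa, CEEZ) ⊢ (q1, aaaaaaaaaaaaa, EEZ) ⊢ (q2, aaaaaaaaaaaa, CEEZ) ⊢ (q1, aaaaaaaaaaaa, EEZ) ⊢ (q2, aaaaaaaaaaa, CEEZ) ⊢ (q1, aaaaaaaaaaa, EEZ) ⊢ (q2, aaaaaaaaaa, CEEZ) ⊢ (q1, aaaaaaaaaa, EEZ) ⊢ (q2, aaaaaaaaa, CEEZ) ⊢ (q1, aaaaaaaaa, EEZ) ⊢ (q2, aaaaaaaa, CEEZ) ⊢ (q1, aaaaaaaa, EEZ) ⊢ (q2, aaaaaaa, CEEZ) ⊢ (q1, aaaaaaa, EEZ) ⊢ (q2, aaaaaa, CEEZ) ⊢ (q1, aaaaaa, EEZ) ⊢ (q2, aaaaa, CEEZ) ⊢ (q1, aaaaa, EEZ) ⊢ (q2, aaaa, CEEZ) ⊢ (q1, aaaa, EEZ) ⊢ (q2, aaa, CEEZ) ⊢ (q1, aaa, EEZ) ⊢ (q2, aa, CEEZ) ⊢ (q1, aa, EEZ) ⊢ (q2, a, CEEZ) ⊢ (q1, a, EEZ) ⊢ (q2, ε, CEEZ) ⊢ (q1, ε, EEZ)
All input consumed in state q1 with stack EEZ.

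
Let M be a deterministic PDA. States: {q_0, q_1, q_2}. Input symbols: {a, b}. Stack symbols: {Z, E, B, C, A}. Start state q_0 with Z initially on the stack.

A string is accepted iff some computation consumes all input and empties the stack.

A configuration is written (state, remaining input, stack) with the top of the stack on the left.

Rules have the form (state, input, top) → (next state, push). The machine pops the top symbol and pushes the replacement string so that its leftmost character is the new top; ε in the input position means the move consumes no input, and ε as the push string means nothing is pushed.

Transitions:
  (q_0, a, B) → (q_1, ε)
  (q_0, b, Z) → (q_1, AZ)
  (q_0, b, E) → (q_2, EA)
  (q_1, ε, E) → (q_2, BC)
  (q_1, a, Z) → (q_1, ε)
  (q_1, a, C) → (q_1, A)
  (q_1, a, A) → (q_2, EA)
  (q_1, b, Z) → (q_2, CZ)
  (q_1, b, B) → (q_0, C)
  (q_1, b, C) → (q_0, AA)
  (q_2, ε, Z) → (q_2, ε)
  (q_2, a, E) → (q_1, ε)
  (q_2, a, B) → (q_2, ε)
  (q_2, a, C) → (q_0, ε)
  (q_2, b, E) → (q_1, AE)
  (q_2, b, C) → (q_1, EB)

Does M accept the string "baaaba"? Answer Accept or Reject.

(q_0, baaaba, Z)
  read b, top Z: go to q_1, push AZ → (q_1, aaaba, AZ)
  read a, top A: go to q_2, push EA → (q_2, aaba, EAZ)
  read a, top E: go to q_1, push ε → (q_1, aba, AZ)
  read a, top A: go to q_2, push EA → (q_2, ba, EAZ)
  read b, top E: go to q_1, push AE → (q_1, a, AEAZ)
  read a, top A: go to q_2, push EA → (q_2, ε, EAEAZ)
All input consumed; stack is EAEAZ, not empty, and no further ε-move applies.

Reject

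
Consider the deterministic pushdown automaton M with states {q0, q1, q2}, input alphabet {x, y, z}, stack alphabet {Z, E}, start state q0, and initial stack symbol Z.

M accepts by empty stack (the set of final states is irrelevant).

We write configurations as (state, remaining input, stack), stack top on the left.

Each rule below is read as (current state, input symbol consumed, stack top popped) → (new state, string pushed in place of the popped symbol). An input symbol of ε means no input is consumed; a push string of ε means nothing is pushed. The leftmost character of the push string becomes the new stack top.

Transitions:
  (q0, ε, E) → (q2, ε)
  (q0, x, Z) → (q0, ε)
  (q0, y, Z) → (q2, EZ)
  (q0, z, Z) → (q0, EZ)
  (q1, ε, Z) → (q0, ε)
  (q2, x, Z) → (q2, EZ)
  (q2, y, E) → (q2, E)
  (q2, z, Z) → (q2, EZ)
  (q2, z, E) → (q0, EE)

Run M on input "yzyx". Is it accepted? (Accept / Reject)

Reject

(q0, yzyx, Z) ⊢ (q2, zyx, EZ) ⊢ (q0, yx, EEZ) ⊢ (q2, yx, EZ) ⊢ (q2, x, EZ)
No transition applies at (q2, x, EZ); input not fully consumed.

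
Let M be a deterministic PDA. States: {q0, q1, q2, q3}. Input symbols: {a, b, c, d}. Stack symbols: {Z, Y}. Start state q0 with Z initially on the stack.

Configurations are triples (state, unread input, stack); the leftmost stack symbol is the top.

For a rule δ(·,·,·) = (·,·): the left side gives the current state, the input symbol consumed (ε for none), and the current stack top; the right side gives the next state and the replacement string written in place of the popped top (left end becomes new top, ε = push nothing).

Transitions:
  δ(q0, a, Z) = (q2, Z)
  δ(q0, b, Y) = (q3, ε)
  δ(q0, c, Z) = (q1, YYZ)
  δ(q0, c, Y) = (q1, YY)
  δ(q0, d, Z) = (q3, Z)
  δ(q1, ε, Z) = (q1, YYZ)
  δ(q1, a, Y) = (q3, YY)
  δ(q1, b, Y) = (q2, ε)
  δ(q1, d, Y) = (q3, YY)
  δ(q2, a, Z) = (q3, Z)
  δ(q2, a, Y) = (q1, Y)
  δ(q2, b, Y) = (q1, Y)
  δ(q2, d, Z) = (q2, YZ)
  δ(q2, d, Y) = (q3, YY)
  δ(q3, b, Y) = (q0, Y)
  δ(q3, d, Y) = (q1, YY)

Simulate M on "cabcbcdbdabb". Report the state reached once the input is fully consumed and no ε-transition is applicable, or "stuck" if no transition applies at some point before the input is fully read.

(q0, cabcbcdbdabb, Z)
  read c, top Z: go to q1, push YYZ → (q1, abcbcdbdabb, YYZ)
  read a, top Y: go to q3, push YY → (q3, bcbcdbdabb, YYYZ)
  read b, top Y: go to q0, push Y → (q0, cbcdbdabb, YYYZ)
  read c, top Y: go to q1, push YY → (q1, bcdbdabb, YYYYZ)
  read b, top Y: go to q2, push ε → (q2, cdbdabb, YYYZ)
No transition for (q2, c, top Y); M blocks with input cdbdabb remaining.

stuck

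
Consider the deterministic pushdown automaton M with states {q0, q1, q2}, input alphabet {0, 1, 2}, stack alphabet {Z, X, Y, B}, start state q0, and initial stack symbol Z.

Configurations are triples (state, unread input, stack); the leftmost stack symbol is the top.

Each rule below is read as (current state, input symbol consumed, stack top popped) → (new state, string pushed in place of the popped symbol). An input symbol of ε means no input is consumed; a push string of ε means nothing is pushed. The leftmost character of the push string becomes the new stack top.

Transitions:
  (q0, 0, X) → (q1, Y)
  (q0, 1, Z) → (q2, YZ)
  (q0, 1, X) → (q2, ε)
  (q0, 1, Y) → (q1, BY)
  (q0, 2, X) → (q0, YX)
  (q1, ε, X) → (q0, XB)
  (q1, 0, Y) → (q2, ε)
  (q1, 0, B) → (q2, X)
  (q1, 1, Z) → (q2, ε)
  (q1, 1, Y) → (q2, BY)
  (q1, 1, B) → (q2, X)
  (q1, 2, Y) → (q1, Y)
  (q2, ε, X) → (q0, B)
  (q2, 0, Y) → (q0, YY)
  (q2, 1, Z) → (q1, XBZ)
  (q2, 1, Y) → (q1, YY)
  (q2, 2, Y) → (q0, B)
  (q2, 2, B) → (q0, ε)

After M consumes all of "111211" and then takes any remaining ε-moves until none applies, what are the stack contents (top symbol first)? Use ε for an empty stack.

(q0, 111211, Z)
  read 1, top Z: go to q2, push YZ → (q2, 11211, YZ)
  read 1, top Y: go to q1, push YY → (q1, 1211, YYZ)
  read 1, top Y: go to q2, push BY → (q2, 211, BYYZ)
  read 2, top B: go to q0, push ε → (q0, 11, YYZ)
  read 1, top Y: go to q1, push BY → (q1, 1, BYYZ)
  read 1, top B: go to q2, push X → (q2, ε, XYYZ)
  ε-move, top X: go to q0, push B → (q0, ε, BYYZ)
All input consumed in state q0 with stack BYYZ.

BYYZ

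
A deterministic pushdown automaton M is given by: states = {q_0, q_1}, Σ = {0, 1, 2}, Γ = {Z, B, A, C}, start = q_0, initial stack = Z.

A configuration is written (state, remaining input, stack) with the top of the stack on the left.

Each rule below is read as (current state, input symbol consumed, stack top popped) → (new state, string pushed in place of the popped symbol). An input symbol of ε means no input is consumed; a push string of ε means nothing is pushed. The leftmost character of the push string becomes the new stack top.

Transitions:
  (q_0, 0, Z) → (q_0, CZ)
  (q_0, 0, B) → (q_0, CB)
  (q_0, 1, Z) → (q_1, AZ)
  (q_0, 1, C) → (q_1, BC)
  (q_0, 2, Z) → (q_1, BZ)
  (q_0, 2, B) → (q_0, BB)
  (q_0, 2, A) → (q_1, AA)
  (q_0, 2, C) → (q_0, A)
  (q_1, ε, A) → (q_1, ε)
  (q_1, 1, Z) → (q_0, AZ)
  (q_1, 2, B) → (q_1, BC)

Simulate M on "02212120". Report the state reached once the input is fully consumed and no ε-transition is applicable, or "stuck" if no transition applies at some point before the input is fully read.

(q_0, 02212120, Z) ⊢ (q_0, 2212120, CZ) ⊢ (q_0, 212120, AZ) ⊢ (q_1, 12120, AAZ) ⊢ (q_1, 12120, AZ) ⊢ (q_1, 12120, Z) ⊢ (q_0, 2120, AZ) ⊢ (q_1, 120, AAZ) ⊢ (q_1, 120, AZ) ⊢ (q_1, 120, Z) ⊢ (q_0, 20, AZ) ⊢ (q_1, 0, AAZ) ⊢ (q_1, 0, AZ) ⊢ (q_1, 0, Z)
No transition for (q_1, 0, top Z); M blocks with input 0 remaining.

stuck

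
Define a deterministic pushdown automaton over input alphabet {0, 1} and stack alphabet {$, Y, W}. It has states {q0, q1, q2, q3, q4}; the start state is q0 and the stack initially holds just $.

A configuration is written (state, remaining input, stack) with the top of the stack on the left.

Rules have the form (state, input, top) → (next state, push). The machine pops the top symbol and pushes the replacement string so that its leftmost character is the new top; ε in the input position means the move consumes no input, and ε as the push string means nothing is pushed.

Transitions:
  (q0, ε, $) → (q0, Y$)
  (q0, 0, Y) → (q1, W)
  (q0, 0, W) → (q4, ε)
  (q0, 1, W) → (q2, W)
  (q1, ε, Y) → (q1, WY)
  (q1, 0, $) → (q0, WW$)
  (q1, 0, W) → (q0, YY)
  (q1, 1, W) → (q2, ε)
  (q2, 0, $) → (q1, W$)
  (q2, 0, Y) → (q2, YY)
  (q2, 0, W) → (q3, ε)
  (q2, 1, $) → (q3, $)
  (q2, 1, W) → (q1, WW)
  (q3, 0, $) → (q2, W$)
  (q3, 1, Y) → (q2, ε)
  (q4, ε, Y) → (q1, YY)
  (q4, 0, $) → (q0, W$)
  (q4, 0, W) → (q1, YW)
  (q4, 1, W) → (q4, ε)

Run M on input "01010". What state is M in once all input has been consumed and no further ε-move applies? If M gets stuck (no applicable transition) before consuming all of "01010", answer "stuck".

q1

(q0, 01010, $)
  ε-move, top $: go to q0, push Y$ → (q0, 01010, Y$)
  read 0, top Y: go to q1, push W → (q1, 1010, W$)
  read 1, top W: go to q2, push ε → (q2, 010, $)
  read 0, top $: go to q1, push W$ → (q1, 10, W$)
  read 1, top W: go to q2, push ε → (q2, 0, $)
  read 0, top $: go to q1, push W$ → (q1, ε, W$)
All input consumed; M is in state q1.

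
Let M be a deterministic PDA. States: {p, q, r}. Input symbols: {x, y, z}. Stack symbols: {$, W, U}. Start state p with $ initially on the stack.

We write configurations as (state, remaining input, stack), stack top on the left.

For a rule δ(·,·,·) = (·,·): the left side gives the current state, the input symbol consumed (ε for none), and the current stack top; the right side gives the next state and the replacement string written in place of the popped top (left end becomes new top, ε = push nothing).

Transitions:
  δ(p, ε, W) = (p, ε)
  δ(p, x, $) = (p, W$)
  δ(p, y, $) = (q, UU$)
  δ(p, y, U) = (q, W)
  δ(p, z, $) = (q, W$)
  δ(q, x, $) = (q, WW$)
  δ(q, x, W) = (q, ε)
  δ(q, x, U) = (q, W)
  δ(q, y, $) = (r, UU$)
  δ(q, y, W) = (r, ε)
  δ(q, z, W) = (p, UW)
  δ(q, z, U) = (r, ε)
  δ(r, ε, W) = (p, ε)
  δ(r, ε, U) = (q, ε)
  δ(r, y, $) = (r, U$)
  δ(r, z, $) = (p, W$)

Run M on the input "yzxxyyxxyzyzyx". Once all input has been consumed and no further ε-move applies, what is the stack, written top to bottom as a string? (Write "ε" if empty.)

W$

(p, yzxxyyxxyzyzyx, $)
  read y, top $: go to q, push UU$ → (q, zxxyyxxyzyzyx, UU$)
  read z, top U: go to r, push ε → (r, xxyyxxyzyzyx, U$)
  ε-move, top U: go to q, push ε → (q, xxyyxxyzyzyx, $)
  read x, top $: go to q, push WW$ → (q, xyyxxyzyzyx, WW$)
  read x, top W: go to q, push ε → (q, yyxxyzyzyx, W$)
  read y, top W: go to r, push ε → (r, yxxyzyzyx, $)
  read y, top $: go to r, push U$ → (r, xxyzyzyx, U$)
  ε-move, top U: go to q, push ε → (q, xxyzyzyx, $)
  read x, top $: go to q, push WW$ → (q, xyzyzyx, WW$)
  read x, top W: go to q, push ε → (q, yzyzyx, W$)
  read y, top W: go to r, push ε → (r, zyzyx, $)
  read z, top $: go to p, push W$ → (p, yzyx, W$)
  ε-move, top W: go to p, push ε → (p, yzyx, $)
  read y, top $: go to q, push UU$ → (q, zyx, UU$)
  read z, top U: go to r, push ε → (r, yx, U$)
  ε-move, top U: go to q, push ε → (q, yx, $)
  read y, top $: go to r, push UU$ → (r, x, UU$)
  ε-move, top U: go to q, push ε → (q, x, U$)
  read x, top U: go to q, push W → (q, ε, W$)
All input consumed in state q with stack W$.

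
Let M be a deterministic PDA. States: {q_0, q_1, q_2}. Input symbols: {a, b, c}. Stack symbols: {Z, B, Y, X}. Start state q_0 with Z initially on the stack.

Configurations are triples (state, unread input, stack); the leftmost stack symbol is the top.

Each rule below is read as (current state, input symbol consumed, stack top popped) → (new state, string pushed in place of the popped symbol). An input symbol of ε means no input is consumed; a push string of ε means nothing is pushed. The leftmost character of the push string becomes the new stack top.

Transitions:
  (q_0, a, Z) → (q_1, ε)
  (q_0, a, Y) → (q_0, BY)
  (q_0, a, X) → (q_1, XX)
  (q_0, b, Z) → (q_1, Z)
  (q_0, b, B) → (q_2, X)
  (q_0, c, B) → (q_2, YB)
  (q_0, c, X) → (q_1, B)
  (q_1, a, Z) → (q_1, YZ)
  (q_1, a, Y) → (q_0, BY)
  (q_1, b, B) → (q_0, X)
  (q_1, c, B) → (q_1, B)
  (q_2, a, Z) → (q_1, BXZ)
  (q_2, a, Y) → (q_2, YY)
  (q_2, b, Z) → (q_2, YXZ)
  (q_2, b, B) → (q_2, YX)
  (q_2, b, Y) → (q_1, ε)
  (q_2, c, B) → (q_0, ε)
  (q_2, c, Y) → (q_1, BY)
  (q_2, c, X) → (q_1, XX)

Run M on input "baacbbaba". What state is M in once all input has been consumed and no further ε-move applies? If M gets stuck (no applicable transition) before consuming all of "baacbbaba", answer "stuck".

stuck

(q_0, baacbbaba, Z) ⊢ (q_1, aacbbaba, Z) ⊢ (q_1, acbbaba, YZ) ⊢ (q_0, cbbaba, BYZ) ⊢ (q_2, bbaba, YBYZ) ⊢ (q_1, baba, BYZ) ⊢ (q_0, aba, XYZ) ⊢ (q_1, ba, XXYZ)
No transition for (q_1, b, top X); M blocks with input ba remaining.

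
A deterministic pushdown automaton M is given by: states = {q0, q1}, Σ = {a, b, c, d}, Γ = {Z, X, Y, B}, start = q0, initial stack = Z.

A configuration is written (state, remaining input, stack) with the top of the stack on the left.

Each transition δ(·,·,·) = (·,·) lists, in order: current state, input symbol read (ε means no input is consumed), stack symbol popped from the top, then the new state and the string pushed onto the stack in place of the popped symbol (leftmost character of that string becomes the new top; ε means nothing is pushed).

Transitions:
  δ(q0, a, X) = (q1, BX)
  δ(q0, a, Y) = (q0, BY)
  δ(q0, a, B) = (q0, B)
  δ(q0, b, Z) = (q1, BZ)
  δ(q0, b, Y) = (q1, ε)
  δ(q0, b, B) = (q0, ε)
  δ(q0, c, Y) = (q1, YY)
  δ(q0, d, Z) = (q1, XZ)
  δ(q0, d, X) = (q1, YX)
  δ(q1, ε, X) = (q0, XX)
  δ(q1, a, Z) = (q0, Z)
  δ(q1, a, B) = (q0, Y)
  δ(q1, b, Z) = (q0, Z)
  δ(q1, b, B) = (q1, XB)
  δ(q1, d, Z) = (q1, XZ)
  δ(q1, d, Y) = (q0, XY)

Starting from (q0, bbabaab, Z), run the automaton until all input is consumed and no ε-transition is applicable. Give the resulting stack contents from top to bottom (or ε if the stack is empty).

XXXBXXBZ

(q0, bbabaab, Z)
  read b, top Z: go to q1, push BZ → (q1, babaab, BZ)
  read b, top B: go to q1, push XB → (q1, abaab, XBZ)
  ε-move, top X: go to q0, push XX → (q0, abaab, XXBZ)
  read a, top X: go to q1, push BX → (q1, baab, BXXBZ)
  read b, top B: go to q1, push XB → (q1, aab, XBXXBZ)
  ε-move, top X: go to q0, push XX → (q0, aab, XXBXXBZ)
  read a, top X: go to q1, push BX → (q1, ab, BXXBXXBZ)
  read a, top B: go to q0, push Y → (q0, b, YXXBXXBZ)
  read b, top Y: go to q1, push ε → (q1, ε, XXBXXBZ)
  ε-move, top X: go to q0, push XX → (q0, ε, XXXBXXBZ)
All input consumed in state q0 with stack XXXBXXBZ.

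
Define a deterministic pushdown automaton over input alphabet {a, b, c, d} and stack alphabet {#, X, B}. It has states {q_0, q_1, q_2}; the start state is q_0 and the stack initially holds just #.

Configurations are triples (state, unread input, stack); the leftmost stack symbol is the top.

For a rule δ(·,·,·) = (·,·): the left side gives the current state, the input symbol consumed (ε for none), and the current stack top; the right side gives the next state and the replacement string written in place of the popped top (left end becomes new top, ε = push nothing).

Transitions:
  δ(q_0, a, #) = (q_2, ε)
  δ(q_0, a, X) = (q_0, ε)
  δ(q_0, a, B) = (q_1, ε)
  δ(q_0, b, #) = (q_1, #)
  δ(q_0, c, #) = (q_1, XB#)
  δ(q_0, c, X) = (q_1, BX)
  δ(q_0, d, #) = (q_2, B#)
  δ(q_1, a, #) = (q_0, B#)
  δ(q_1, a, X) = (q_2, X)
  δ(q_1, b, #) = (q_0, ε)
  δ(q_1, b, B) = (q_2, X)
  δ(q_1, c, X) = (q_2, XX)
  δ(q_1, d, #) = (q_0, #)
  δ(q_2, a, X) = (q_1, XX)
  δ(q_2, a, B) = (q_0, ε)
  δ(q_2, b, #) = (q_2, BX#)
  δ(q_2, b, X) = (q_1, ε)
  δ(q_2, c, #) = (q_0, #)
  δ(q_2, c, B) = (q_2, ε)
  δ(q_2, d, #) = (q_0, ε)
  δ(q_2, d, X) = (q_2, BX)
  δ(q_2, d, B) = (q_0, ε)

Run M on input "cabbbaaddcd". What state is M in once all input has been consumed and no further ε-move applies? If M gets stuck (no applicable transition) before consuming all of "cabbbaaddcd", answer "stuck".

q_0

(q_0, cabbbaaddcd, #)
  read c, top #: go to q_1, push XB# → (q_1, abbbaaddcd, XB#)
  read a, top X: go to q_2, push X → (q_2, bbbaaddcd, XB#)
  read b, top X: go to q_1, push ε → (q_1, bbaaddcd, B#)
  read b, top B: go to q_2, push X → (q_2, baaddcd, X#)
  read b, top X: go to q_1, push ε → (q_1, aaddcd, #)
  read a, top #: go to q_0, push B# → (q_0, addcd, B#)
  read a, top B: go to q_1, push ε → (q_1, ddcd, #)
  read d, top #: go to q_0, push # → (q_0, dcd, #)
  read d, top #: go to q_2, push B# → (q_2, cd, B#)
  read c, top B: go to q_2, push ε → (q_2, d, #)
  read d, top #: go to q_0, push ε → (q_0, ε, ε)
All input consumed; M is in state q_0.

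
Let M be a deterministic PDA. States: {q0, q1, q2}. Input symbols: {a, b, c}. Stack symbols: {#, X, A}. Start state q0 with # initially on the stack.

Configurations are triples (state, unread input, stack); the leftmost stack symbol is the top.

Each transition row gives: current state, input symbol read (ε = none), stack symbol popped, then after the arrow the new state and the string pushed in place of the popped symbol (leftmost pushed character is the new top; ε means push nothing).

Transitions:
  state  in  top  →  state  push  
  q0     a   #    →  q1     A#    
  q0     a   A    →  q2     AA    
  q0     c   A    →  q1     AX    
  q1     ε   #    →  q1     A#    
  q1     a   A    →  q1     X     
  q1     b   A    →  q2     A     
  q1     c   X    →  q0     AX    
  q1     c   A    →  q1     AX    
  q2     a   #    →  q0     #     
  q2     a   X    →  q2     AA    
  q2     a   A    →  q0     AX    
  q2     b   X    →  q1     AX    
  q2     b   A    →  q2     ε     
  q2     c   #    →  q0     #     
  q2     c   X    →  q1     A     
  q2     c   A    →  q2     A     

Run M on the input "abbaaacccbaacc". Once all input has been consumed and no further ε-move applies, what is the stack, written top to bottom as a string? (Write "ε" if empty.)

AAXXXX#

(q0, abbaaacccbaacc, #)
  read a, top #: go to q1, push A# → (q1, bbaaacccbaacc, A#)
  read b, top A: go to q2, push A → (q2, baaacccbaacc, A#)
  read b, top A: go to q2, push ε → (q2, aaacccbaacc, #)
  read a, top #: go to q0, push # → (q0, aacccbaacc, #)
  read a, top #: go to q1, push A# → (q1, acccbaacc, A#)
  read a, top A: go to q1, push X → (q1, cccbaacc, X#)
  read c, top X: go to q0, push AX → (q0, ccbaacc, AX#)
  read c, top A: go to q1, push AX → (q1, cbaacc, AXX#)
  read c, top A: go to q1, push AX → (q1, baacc, AXXX#)
  read b, top A: go to q2, push A → (q2, aacc, AXXX#)
  read a, top A: go to q0, push AX → (q0, acc, AXXXX#)
  read a, top A: go to q2, push AA → (q2, cc, AAXXXX#)
  read c, top A: go to q2, push A → (q2, c, AAXXXX#)
  read c, top A: go to q2, push A → (q2, ε, AAXXXX#)
All input consumed in state q2 with stack AAXXXX#.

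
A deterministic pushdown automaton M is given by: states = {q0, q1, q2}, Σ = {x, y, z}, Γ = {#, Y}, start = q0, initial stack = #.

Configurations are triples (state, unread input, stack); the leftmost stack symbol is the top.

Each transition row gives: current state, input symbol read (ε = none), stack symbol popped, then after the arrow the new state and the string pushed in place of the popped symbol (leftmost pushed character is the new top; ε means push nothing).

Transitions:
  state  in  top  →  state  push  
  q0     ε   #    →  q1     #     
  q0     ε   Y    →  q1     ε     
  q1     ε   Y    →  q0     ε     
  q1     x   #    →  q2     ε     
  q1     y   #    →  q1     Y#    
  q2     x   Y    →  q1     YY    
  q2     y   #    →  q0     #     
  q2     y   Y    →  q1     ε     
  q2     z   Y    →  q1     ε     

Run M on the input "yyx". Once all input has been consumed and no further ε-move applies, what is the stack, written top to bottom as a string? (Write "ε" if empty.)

ε

(q0, yyx, #) ⊢ (q1, yyx, #) ⊢ (q1, yx, Y#) ⊢ (q0, yx, #) ⊢ (q1, yx, #) ⊢ (q1, x, Y#) ⊢ (q0, x, #) ⊢ (q1, x, #) ⊢ (q2, ε, ε)
All input consumed in state q2 with stack ε.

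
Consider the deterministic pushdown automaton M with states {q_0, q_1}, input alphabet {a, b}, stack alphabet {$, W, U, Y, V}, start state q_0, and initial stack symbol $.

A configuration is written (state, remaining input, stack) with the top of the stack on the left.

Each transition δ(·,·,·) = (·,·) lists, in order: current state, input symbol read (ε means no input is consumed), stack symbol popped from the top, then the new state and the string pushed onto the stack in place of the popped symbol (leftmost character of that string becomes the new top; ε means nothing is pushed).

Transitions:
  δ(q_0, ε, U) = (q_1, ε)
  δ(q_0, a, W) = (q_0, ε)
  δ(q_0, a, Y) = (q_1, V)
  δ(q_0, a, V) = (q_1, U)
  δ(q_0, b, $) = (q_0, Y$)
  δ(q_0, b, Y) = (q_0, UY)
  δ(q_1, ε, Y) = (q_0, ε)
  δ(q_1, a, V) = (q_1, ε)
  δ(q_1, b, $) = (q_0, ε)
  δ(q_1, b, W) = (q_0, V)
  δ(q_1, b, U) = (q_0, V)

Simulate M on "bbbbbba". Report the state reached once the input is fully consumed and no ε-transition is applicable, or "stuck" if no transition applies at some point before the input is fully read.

stuck

(q_0, bbbbbba, $) ⊢ (q_0, bbbbba, Y$) ⊢ (q_0, bbbba, UY$) ⊢ (q_1, bbbba, Y$) ⊢ (q_0, bbbba, $) ⊢ (q_0, bbba, Y$) ⊢ (q_0, bba, UY$) ⊢ (q_1, bba, Y$) ⊢ (q_0, bba, $) ⊢ (q_0, ba, Y$) ⊢ (q_0, a, UY$) ⊢ (q_1, a, Y$) ⊢ (q_0, a, $)
No transition for (q_0, a, top $); M blocks with input a remaining.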